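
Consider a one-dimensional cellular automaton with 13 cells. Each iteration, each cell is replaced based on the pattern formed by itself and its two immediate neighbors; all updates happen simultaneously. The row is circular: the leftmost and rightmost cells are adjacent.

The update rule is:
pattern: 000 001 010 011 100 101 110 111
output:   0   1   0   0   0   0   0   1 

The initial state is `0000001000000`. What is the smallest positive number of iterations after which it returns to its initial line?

0000010000000
0000100000000
0001000000000
0010000000000
0100000000000
1000000000000
0000000000001
0000000000010
0000000000100
0000000001000
0000000010000
0000000100000
0000001000000

13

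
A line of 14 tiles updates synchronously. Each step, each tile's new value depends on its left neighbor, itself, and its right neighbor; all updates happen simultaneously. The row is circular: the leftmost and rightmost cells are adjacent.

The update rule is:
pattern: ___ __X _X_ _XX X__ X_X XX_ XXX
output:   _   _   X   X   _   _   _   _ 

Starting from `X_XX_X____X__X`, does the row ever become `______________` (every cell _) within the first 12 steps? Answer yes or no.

no

__X__X____X__X
__X__X____X__X  (fixed point — unchanged through step 12)
step 12 is __X__X____X__X, still not uniform _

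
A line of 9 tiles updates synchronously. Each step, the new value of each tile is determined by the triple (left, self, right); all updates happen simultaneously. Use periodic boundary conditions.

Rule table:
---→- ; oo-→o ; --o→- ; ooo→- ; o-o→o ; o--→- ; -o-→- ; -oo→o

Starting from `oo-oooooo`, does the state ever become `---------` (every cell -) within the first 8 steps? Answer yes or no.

-ooo-----
-o-o-----
--o------
---------
all cells are - at step 4

yes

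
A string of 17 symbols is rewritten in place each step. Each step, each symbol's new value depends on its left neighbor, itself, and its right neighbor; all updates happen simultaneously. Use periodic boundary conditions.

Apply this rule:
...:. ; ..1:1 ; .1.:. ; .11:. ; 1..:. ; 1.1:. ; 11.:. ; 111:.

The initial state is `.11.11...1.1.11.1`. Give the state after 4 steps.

step 1: ........1........
step 2: .......1.........
step 3: ......1..........
step 4: .....1...........

.....1...........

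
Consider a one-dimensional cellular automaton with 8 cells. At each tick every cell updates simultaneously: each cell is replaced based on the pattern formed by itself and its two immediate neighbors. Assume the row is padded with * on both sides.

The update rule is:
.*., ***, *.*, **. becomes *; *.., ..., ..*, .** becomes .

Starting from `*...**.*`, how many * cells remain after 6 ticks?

1

tick 1: *....**.
tick 2: *.....**
tick 3: *......*
tick 4: *.......
tick 5: *.......  (fixed point — unchanged through tick 6)
count of *: 1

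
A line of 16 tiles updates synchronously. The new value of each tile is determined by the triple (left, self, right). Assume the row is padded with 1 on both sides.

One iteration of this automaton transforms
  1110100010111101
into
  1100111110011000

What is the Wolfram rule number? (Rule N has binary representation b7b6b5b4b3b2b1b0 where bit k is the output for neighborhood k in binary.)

position 0: 111 → 1  (bit 7 = 1)
position 2: 110 → 0  (bit 6 = 0)
position 3: 101 → 0  (bit 5 = 0)
position 5: 100 → 1  (bit 4 = 1)
position 10: 011 → 0  (bit 3 = 0)
position 4: 010 → 1  (bit 2 = 1)
position 7: 001 → 1  (bit 1 = 1)
position 6: 000 → 1  (bit 0 = 1)
bits b7..b0 = 10010111 = 151

151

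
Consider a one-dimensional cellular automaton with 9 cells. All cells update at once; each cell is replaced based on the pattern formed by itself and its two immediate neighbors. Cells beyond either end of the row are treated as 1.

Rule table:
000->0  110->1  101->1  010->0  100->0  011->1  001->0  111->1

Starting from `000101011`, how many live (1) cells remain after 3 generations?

generation 1: 000010111
generation 2: 000001111
generation 3: 000001111
count of 1: 4

4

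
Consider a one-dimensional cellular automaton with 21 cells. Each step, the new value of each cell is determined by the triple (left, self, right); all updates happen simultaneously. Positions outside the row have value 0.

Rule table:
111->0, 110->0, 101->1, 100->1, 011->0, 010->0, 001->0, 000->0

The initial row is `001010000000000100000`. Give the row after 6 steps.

000000001010000000000

000101000000000010000
000010100000000001000
000001010000000000100
000000101000000000010
000000010100000000001
000000001010000000000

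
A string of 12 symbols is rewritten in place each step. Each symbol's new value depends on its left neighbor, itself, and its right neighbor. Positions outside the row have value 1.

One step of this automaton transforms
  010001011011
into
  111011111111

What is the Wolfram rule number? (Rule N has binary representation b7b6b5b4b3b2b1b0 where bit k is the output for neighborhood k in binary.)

position 11: 111 → 1  (bit 7 = 1)
position 8: 110 → 1  (bit 6 = 1)
position 0: 101 → 1  (bit 5 = 1)
position 2: 100 → 1  (bit 4 = 1)
position 7: 011 → 1  (bit 3 = 1)
position 1: 010 → 1  (bit 2 = 1)
position 4: 001 → 1  (bit 1 = 1)
position 3: 000 → 0  (bit 0 = 0)
bits b7..b0 = 11111110 = 254

254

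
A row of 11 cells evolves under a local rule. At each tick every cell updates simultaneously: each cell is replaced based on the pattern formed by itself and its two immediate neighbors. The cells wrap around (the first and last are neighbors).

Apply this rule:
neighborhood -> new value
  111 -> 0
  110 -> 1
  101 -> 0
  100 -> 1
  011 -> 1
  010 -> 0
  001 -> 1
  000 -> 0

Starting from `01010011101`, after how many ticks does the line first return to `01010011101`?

00001110100
00011010010
00111001101
11101111100
10101000111
10000101100
01001001111
00110111001
11110101110
10010001010
01101010000
11100001000
10110010101
10111100001
10100110011
10011111110
01110000010
11011000101
01011101001
00010100110
00100011111
11010110001
01000111011
00101101011
11001100011
01111110110
11000010111
01100100100
11111011010
10001011000
01010011101

31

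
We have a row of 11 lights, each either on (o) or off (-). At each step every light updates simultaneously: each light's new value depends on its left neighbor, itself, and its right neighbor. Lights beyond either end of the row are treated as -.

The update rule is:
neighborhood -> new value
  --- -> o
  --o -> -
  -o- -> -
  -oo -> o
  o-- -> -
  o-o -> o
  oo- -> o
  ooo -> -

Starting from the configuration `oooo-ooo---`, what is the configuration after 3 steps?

oo--ooooo-o

step 1: o--ooo-o-oo
step 2: ---o-oo-ooo
step 3: oo--ooooo-o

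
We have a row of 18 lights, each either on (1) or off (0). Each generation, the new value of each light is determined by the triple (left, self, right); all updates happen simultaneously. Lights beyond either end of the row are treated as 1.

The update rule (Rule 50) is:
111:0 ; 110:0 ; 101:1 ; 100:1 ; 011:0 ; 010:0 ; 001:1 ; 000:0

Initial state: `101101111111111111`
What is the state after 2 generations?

generation 1: 010010000000000000
generation 2: 101101000000000001

101101000000000001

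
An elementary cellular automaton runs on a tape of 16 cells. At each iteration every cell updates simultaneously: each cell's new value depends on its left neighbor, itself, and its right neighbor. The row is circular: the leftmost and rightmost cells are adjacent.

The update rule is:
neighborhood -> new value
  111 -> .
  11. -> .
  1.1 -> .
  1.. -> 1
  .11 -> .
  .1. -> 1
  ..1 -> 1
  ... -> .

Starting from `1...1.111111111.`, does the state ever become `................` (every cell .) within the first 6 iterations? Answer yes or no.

iteration 1: 11.11...........
iteration 2: .....1.........1
iteration 3: 1...111.......11
iteration 4: .1.1...1.....1..
iteration 5: 11.11.111...111.
iteration 6: .........1.1....
iteration 6 is .........1.1...., still not uniform .

no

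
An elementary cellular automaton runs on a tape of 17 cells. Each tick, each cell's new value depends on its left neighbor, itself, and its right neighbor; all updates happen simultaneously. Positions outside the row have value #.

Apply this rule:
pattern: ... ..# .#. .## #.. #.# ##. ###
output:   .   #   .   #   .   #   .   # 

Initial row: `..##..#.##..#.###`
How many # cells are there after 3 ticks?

11

.##..#.##..#.####
##..#.##..#.#####
#..#.##..#.######
count of #: 11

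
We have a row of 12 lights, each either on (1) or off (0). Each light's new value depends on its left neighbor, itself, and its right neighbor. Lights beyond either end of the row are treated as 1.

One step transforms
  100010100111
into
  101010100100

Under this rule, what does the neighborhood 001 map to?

At position 3 the neighborhood is 001; the next row has 0 there.

0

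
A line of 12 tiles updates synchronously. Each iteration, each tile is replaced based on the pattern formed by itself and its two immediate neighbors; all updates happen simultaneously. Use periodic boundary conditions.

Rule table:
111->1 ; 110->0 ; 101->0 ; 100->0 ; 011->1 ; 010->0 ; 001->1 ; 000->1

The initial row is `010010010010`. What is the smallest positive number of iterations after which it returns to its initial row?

100100100100
001001001001
010010010010

3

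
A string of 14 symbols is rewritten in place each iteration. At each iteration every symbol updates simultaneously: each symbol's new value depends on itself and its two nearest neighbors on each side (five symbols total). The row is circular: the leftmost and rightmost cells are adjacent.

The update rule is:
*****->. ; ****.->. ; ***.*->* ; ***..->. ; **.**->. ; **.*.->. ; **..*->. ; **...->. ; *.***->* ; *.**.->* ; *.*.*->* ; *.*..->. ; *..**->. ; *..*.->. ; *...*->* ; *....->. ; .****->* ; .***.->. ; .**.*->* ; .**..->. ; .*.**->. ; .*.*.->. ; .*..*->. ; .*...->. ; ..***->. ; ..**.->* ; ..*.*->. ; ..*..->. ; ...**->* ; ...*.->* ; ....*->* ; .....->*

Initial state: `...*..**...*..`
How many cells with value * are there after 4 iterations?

5

***...*..**...
....**...*..**
..***..**...*.
**.....*..**..
count of *: 5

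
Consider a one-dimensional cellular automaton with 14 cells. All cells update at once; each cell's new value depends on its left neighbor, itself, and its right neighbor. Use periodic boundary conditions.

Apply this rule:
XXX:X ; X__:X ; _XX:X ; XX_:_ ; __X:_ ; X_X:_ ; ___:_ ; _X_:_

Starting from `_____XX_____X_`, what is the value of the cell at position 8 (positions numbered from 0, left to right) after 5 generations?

_

_____X_X_____X
X_______X_____
_X_______X____
__X_______X___
___X_______X__
position 8 holds _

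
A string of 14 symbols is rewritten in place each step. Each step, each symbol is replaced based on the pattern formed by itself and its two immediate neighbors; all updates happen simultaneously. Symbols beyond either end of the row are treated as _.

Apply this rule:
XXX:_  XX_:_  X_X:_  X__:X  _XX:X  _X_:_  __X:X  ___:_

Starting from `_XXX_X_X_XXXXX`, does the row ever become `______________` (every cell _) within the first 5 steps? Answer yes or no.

step 1: XX_______X____
step 2: X_X_____X_X___
step 3: ___X___X___X__
step 4: __X_X_X_X_X_X_
step 5: _X___________X
step 5 is _X___________X, still not uniform _

no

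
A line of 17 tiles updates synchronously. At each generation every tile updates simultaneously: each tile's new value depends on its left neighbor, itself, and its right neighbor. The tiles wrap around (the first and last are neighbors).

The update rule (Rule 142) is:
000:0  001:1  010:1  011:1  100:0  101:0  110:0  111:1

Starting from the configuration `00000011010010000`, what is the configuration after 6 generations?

11001100110000000

00000110010110000
00001100110100000
00011001100100000
00110011001100000
01100110011000000
11001100110000000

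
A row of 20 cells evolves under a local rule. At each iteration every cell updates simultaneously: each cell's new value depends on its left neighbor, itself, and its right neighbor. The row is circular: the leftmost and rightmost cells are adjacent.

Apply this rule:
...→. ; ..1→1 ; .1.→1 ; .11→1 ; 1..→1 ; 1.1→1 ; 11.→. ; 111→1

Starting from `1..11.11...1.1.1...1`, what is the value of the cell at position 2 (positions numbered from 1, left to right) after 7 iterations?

iteration 1: .111.11.1.1111111.11
iteration 2: 111.11.111111111.11.
iteration 3: 11.11.111111111.11.1
iteration 4: 1.11.111111111.11.11
iteration 5: .11.111111111.11.111
iteration 6: 11.111111111.11.111.
iteration 7: 1.111111111.11.111.1
position 2 holds .

.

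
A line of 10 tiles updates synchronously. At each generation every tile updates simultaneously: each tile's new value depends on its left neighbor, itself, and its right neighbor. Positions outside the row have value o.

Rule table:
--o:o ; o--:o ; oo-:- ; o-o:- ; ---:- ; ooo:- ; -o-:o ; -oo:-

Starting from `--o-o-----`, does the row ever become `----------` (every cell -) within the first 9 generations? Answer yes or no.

yes

ooo-oo---o
------o-o-
o----oo-o-
-o--o---o-
-ooooo-oo-
----------
all cells are - at generation 6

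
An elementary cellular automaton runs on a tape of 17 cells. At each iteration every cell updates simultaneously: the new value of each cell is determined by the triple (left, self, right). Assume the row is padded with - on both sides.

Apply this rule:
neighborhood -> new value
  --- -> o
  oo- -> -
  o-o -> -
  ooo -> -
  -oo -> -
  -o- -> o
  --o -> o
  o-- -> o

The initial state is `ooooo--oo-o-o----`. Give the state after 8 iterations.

-----oo---o-ooooo
ooooo--oooo------
-----oo----oooooo
ooooo--oooo------  (repeats iteration 2; period 2)
iteration 8: ooooo--oooo------

ooooo--oooo------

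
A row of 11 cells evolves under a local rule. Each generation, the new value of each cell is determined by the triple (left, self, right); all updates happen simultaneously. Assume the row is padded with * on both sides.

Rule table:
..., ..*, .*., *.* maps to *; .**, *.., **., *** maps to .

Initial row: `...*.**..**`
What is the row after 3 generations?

generation 1: .****...*..
generation 2: *.....***.*
generation 3: ..****...*.

..****...*.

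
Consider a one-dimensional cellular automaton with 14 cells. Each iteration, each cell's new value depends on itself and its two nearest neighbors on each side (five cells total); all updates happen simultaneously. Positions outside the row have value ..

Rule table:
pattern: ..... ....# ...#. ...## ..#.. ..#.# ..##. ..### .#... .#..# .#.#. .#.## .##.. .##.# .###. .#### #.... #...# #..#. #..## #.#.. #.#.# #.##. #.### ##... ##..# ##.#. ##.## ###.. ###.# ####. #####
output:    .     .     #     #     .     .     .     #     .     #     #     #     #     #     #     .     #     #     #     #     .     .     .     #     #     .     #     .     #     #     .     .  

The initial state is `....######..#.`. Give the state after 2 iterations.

..#.###.#.#..#

...##....#.#..
..#.###.#.#..#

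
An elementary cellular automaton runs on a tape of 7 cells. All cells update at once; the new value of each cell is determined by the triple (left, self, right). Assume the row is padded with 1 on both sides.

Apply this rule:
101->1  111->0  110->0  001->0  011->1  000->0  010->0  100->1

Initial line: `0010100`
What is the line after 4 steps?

0101010

1001010
0100101
1010011
0101010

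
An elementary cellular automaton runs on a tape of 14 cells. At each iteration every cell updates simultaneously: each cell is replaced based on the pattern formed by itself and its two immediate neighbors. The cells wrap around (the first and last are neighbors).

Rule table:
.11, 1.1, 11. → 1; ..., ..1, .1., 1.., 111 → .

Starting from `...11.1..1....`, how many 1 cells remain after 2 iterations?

2

iteration 1: ...111........
iteration 2: ...1.1........
count of 1: 2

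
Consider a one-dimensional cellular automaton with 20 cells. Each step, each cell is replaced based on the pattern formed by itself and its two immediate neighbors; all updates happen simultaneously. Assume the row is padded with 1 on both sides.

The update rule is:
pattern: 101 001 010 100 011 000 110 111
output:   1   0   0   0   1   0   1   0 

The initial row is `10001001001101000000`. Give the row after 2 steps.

step 1: 10000000001110000000
step 2: 10000000001010000000

10000000001010000000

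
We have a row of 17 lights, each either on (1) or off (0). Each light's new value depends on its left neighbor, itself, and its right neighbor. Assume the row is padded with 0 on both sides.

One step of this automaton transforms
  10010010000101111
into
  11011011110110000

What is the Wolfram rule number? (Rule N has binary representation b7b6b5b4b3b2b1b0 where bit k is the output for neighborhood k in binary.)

position 14: 111 → 0  (bit 7 = 0)
position 16: 110 → 0  (bit 6 = 0)
position 12: 101 → 1  (bit 5 = 1)
position 1: 100 → 1  (bit 4 = 1)
position 13: 011 → 0  (bit 3 = 0)
position 0: 010 → 1  (bit 2 = 1)
position 2: 001 → 0  (bit 1 = 0)
position 8: 000 → 1  (bit 0 = 1)
bits b7..b0 = 00110101 = 53

53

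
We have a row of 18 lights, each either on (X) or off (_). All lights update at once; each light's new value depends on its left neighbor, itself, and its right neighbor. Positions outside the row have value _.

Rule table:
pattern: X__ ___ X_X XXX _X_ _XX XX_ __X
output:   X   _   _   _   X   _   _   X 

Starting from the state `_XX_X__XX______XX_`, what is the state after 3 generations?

X___XXX__X____X__X
XX_X___XXXX__XXXXX
___XX_X____XX_____

___XX_X____XX_____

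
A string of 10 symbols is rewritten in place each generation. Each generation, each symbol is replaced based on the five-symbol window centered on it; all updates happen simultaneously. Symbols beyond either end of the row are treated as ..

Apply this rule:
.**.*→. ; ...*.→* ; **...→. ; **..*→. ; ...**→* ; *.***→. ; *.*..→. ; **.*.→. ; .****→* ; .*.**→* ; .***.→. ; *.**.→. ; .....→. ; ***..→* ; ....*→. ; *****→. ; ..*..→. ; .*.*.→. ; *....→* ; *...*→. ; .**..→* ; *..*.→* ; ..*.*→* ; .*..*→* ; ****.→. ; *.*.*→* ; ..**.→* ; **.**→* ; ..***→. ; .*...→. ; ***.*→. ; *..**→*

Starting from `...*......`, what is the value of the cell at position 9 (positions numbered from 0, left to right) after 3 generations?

..*..*....
.*.**..*..
***.*.*..*
position 9 holds *

*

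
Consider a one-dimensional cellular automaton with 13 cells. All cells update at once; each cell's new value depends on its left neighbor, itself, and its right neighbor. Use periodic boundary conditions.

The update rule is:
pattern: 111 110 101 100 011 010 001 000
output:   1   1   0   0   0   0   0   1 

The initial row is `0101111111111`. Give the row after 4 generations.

0000100111111

0000111111111
0110011111111
0010001111111
0000100111111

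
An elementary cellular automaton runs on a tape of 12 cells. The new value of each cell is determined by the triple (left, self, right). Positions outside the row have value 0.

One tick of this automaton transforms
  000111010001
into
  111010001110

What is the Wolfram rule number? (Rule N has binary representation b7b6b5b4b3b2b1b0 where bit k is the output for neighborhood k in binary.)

position 4: 111 → 1  (bit 7 = 1)
position 5: 110 → 0  (bit 6 = 0)
position 6: 101 → 0  (bit 5 = 0)
position 8: 100 → 1  (bit 4 = 1)
position 3: 011 → 0  (bit 3 = 0)
position 7: 010 → 0  (bit 2 = 0)
position 2: 001 → 1  (bit 1 = 1)
position 0: 000 → 1  (bit 0 = 1)
bits b7..b0 = 10010011 = 147

147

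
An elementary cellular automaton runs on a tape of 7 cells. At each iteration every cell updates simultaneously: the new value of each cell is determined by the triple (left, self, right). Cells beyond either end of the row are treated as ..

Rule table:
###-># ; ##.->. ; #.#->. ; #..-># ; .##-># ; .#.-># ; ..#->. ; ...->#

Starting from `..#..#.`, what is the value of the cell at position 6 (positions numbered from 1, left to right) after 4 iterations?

#

#.##.##
#.#..#.
#.##.##  (repeats iteration 1; period 2)
iteration 4: #.#..#.
position 6 holds #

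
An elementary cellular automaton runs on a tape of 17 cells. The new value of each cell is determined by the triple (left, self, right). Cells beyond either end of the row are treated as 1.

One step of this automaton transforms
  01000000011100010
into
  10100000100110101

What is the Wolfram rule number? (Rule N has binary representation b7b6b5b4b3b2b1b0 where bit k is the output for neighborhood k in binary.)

114

position 10: 111 → 0  (bit 7 = 0)
position 11: 110 → 1  (bit 6 = 1)
position 0: 101 → 1  (bit 5 = 1)
position 2: 100 → 1  (bit 4 = 1)
position 9: 011 → 0  (bit 3 = 0)
position 1: 010 → 0  (bit 2 = 0)
position 8: 001 → 1  (bit 1 = 1)
position 3: 000 → 0  (bit 0 = 0)
bits b7..b0 = 01110010 = 114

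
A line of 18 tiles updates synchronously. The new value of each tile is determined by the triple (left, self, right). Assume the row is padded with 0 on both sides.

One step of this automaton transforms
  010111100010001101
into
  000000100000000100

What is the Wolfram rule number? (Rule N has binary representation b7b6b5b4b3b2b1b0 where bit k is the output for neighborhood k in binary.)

position 4: 111 → 0  (bit 7 = 0)
position 6: 110 → 1  (bit 6 = 1)
position 2: 101 → 0  (bit 5 = 0)
position 7: 100 → 0  (bit 4 = 0)
position 3: 011 → 0  (bit 3 = 0)
position 1: 010 → 0  (bit 2 = 0)
position 0: 001 → 0  (bit 1 = 0)
position 8: 000 → 0  (bit 0 = 0)
bits b7..b0 = 01000000 = 64

64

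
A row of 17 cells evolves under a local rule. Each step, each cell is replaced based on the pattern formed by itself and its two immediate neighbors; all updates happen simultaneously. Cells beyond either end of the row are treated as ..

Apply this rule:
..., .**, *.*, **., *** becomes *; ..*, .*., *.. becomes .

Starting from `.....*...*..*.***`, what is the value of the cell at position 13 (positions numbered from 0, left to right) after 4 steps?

step 1: ****...*.....****
step 2: ****.*...***.****
step 3: *****..*.********
step 4: *****...*********
position 13 holds *

*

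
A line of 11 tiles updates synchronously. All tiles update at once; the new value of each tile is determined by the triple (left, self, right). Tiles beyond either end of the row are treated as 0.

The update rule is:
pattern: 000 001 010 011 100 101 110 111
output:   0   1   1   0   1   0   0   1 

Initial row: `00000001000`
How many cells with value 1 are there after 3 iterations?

5

iteration 1: 00000011100
iteration 2: 00000101010
iteration 3: 00001101011
count of 1: 5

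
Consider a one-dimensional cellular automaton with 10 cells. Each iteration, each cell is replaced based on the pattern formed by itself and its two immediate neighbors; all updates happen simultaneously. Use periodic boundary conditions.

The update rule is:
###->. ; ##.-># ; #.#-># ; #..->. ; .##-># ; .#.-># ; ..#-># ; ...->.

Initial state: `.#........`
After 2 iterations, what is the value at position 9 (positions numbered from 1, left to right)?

.

iteration 1: ##........
iteration 2: ##.......#
position 9 holds .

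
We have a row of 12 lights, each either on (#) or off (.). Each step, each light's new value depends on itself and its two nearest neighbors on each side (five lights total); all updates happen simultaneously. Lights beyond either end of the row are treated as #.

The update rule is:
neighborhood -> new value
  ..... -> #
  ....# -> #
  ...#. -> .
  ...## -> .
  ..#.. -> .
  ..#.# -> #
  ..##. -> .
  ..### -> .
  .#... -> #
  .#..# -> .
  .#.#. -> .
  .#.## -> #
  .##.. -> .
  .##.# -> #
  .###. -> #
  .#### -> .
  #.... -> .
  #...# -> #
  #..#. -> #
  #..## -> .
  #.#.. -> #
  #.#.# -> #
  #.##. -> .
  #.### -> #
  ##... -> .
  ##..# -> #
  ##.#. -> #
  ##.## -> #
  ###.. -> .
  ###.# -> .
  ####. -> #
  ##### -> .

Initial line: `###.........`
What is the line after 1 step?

.#...######.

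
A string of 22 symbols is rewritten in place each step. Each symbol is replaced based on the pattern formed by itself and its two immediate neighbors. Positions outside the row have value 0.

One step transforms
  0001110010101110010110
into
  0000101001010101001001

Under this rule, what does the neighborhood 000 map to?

0

At position 0 the neighborhood is 000; the next row has 0 there.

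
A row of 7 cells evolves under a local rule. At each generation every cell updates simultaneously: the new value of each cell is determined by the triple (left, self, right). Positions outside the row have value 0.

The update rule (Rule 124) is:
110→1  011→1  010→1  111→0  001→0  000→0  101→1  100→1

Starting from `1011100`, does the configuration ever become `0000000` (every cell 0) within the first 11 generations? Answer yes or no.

1110110
1011111
1110001
1011001
1111101
1000111
1100101
1110111
1011101
1110111  (repeats generation 8; period 2)
generation 11: 1011101
generation 11 is 1011101, still not uniform 0

no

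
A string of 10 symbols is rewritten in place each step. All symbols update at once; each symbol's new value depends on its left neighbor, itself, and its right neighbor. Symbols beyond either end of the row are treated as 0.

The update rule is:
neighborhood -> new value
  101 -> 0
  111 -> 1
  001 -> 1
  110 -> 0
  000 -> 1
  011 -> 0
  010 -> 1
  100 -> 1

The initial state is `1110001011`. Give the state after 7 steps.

0011110001

0101111000
1100110111
0011000010
1100111111
0011011110
1100001101
0011110001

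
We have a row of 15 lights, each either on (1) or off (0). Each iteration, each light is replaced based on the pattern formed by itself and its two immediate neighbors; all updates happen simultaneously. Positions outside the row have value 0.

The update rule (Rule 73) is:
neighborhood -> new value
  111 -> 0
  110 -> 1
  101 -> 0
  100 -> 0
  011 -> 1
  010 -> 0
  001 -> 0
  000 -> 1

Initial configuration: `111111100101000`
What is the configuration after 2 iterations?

iteration 1: 100000100000011
iteration 2: 001110001111011

001110001111011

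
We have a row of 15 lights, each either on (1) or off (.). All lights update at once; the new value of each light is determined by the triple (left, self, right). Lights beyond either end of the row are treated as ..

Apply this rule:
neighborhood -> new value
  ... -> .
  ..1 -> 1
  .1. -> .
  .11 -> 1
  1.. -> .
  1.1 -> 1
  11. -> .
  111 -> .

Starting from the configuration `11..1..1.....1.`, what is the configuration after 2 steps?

..1..1.....1...

1..1..1.....1..
..1..1.....1...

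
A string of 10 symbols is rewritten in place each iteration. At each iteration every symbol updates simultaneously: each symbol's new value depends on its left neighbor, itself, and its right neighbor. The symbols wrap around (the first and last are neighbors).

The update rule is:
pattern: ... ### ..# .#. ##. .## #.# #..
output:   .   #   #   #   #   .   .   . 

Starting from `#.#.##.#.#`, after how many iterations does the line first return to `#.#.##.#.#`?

2

#.#..#.#..
#.#.##.#.#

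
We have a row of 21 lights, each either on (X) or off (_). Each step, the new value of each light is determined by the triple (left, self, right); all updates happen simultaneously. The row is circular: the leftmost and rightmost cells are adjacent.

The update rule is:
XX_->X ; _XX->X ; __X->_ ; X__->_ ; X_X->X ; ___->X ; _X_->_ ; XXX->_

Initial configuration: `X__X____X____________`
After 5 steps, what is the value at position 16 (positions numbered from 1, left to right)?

_____XX___XXXXXXXXXX_
XXXX_XX_X_X________X_
X__XXXXX_X__XXXXXX__X
X__X___XX___X____X__X
X____X_XX_X___XX____X
position 16 holds X

X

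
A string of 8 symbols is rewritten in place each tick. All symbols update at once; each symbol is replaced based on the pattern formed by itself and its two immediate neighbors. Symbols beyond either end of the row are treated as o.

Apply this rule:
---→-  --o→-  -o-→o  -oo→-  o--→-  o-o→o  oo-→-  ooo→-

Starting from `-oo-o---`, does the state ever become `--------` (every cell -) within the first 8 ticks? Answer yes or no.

tick 1: o--oo---
tick 2: --------
all cells are - at tick 2

yes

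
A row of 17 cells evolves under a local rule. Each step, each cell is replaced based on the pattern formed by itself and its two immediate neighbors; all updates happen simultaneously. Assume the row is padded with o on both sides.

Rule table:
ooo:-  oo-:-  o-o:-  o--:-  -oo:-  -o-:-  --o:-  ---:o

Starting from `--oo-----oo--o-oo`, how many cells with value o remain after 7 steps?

3

-----ooo---------
-ooo-----ooooooo-
-----ooo---------  (repeats step 1; period 2)
step 7: -----ooo---------
count of o: 3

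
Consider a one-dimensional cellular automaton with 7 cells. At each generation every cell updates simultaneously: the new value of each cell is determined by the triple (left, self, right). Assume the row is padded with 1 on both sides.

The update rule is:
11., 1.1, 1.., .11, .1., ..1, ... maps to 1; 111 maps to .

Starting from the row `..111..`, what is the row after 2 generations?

111.111
..111..

..111..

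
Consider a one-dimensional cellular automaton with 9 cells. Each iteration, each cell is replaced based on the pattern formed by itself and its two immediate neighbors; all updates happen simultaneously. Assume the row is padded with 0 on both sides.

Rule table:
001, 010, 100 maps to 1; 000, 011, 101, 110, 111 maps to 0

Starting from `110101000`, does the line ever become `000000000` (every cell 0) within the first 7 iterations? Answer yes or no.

iteration 1: 000101100
iteration 2: 001100010
iteration 3: 010010111
iteration 4: 111110000
iteration 5: 000001000
iteration 6: 000011100
iteration 7: 000100010
iteration 7 is 000100010, still not uniform 0

no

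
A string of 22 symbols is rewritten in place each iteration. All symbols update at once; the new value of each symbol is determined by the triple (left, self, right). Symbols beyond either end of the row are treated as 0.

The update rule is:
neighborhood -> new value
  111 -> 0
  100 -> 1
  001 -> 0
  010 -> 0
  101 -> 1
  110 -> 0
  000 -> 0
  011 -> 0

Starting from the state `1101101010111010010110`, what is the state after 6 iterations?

0000000100101010001010

0010010101000101001001
0001001010100010100100
0000100101010001010010
0000010010101000101001
0000001001010100010100
0000000100101010001010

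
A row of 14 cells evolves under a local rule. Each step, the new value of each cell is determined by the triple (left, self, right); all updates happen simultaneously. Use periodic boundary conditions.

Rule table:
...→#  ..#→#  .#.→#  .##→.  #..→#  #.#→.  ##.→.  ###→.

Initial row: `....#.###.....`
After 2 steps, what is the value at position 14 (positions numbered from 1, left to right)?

.

step 1: #####....#####
step 2: .....####.....
position 14 holds .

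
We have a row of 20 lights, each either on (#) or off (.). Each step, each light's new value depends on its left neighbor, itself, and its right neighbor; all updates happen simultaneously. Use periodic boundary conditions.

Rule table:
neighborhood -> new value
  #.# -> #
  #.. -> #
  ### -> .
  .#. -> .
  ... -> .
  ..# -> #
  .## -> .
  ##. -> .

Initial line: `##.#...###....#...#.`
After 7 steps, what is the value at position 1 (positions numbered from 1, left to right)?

..#.#.#...#..#.#.#.#
##.#.#.#.#.##.#.#.#.
..#.#.#.#.#..#.#.#.#
##.#.#.#.#.##.#.#.#.  (repeats step 2; period 2)
step 7: ..#.#.#.#.#..#.#.#.#
position 1 holds .

.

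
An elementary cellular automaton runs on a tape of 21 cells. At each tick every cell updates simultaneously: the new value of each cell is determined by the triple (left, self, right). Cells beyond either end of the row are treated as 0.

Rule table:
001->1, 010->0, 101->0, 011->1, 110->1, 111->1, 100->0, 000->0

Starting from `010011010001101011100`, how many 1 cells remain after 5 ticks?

tick 1: 100111000011100011100
tick 2: 001111000111100111100
tick 3: 011111001111101111100
tick 4: 111111011111101111100
tick 5: 111111011111101111100
count of 1: 17

17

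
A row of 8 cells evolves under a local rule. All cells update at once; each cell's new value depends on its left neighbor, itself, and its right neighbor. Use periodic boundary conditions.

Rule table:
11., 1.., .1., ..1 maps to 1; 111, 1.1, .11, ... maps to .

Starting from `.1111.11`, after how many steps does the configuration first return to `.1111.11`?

40

....1..1
1..11111
111.....
..11...1
11.11.11
.1..1...
111111..
.....111
1...1..1
11.1111.
.1....1.
111..111
..111...
.1..11..
1111.11.
...1..1.
..111111
11.....1
.11...1.
1.11.111
1..1....
11111..1
....111.
...1..11
1.1111.1
1....1..
11..1111
.111....
1..11...
111.11.1
..1..1..
.111111.
1.....11
11...1..
.11.1111
..1....1
1111..11
...111..
..1..11.
.1111.11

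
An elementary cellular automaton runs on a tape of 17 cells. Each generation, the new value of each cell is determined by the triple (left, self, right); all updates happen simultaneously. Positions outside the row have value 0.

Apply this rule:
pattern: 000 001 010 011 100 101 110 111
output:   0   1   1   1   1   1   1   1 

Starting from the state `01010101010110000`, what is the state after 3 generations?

11111111111111110

11111111111111000
11111111111111100
11111111111111110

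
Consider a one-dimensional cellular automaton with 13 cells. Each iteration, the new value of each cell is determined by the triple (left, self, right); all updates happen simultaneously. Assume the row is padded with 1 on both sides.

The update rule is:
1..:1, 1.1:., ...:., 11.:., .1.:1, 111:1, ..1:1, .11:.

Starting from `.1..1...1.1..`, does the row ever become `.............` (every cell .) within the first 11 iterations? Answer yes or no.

no

iteration 1: .11111.11.111
iteration 2: ..111......11
iteration 3: 11.1.1....1.1
iteration 4: 1..1.11..11..
iteration 5: .111...11..11
iteration 6: ..1.1.1..11.1
iteration 7: 111.1.111....
iteration 8: 11..1..1.1..1
iteration 9: 1.111111.111.
iteration 10: ...1111...1..
iteration 11: 1.1.11.1.1111
iteration 11 is 1.1.11.1.1111, still not uniform .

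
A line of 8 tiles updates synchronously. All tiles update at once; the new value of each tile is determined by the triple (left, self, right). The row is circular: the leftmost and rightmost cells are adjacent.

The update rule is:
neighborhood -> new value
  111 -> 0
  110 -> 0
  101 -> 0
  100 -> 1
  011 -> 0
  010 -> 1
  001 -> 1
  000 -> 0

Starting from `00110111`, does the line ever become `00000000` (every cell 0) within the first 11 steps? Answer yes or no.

no

11000000
00100001
11110011
00001100
00010010
00111111
11000000  (repeats step 1; period 6)
step 11: 00010010
step 11 is 00010010, still not uniform 0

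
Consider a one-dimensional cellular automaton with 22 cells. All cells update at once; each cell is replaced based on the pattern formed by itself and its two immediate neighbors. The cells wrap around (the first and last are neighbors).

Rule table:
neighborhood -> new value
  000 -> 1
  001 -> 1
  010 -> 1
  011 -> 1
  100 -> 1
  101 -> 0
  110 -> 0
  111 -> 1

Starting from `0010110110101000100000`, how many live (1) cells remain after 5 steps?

19

1110100100101111111111
1100111111101111111111
1011111111001111111111
0011111110111111111111
1111111100111111111110
count of 1: 19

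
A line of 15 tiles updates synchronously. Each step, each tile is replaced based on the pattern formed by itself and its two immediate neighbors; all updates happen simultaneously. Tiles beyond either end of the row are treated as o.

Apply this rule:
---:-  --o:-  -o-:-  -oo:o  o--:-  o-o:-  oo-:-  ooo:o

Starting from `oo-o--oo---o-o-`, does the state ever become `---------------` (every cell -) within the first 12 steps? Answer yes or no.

step 1: o-----o--------
step 2: ---------------
all cells are - at step 2

yes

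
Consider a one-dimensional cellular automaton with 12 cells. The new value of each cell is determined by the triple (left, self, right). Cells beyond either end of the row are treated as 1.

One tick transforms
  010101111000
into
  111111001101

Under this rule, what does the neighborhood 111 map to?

At position 6 the neighborhood is 111; the next row has 0 there.

0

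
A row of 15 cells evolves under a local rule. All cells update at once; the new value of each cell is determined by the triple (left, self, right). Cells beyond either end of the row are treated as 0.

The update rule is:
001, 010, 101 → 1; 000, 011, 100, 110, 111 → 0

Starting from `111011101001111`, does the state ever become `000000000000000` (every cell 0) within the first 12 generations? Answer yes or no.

yes

generation 1: 000100011010000
generation 2: 001100100110000
generation 3: 010001101000000
generation 4: 110010011000000
generation 5: 000110100000000
generation 6: 001001100000000
generation 7: 011010000000000
generation 8: 100110000000000
generation 9: 101000000000000
generation 10: 111000000000000
generation 11: 000000000000000
all cells are 0 at generation 11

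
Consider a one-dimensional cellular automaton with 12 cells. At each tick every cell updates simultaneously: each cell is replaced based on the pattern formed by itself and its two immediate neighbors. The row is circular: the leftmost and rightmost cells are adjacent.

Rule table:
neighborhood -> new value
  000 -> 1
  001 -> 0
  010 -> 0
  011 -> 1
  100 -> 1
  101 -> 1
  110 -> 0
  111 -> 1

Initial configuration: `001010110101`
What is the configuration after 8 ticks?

tick 1: 100101101010
tick 2: 010011010101
tick 3: 101010101010
tick 4: 010101010101
tick 5: 101010101010  (repeats tick 3; period 2)
tick 8: 010101010101

010101010101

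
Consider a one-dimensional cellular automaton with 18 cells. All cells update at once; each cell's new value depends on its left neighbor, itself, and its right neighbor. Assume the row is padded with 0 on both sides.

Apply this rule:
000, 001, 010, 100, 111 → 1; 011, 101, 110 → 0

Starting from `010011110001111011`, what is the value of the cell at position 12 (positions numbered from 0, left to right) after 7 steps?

step 1: 111101101110110000
step 2: 011000000100001111
step 3: 100111111111110110
step 4: 111011111111100001
step 5: 010001111111011111
step 6: 111110111110001110
step 7: 011100011101110101
position 12 holds 1

1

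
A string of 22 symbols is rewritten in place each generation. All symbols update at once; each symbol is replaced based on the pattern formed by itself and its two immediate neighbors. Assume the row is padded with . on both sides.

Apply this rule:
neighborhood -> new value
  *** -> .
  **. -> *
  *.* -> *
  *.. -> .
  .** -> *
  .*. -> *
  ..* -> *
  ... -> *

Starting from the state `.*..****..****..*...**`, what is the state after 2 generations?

**.**..*.**..*.**.****
*****.*****.*******..*

*****.*****.*******..*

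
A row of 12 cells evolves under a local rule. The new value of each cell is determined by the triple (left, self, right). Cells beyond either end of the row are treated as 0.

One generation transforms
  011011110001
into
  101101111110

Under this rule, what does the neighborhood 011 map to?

At position 1 the neighborhood is 011; the next row has 0 there.

0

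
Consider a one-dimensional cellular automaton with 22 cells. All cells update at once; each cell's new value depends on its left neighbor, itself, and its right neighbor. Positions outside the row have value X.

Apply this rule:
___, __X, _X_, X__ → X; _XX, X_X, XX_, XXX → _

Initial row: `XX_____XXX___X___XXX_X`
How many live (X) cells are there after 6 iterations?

__XXXXX___XXXXXXX_____
XX_____XXX_______XXXXX
__XXXXX___XXXXXXX_____  (repeats iteration 1; period 2)
iteration 6: XX_____XXX_______XXXXX
count of X: 10

10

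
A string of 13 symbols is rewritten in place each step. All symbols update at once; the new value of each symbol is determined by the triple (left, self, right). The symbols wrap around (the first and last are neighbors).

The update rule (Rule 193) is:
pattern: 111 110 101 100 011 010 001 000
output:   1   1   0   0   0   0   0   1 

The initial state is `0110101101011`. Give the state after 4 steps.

1110000000000

0010000100001
0000110001100
1110010100101
1110000000000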